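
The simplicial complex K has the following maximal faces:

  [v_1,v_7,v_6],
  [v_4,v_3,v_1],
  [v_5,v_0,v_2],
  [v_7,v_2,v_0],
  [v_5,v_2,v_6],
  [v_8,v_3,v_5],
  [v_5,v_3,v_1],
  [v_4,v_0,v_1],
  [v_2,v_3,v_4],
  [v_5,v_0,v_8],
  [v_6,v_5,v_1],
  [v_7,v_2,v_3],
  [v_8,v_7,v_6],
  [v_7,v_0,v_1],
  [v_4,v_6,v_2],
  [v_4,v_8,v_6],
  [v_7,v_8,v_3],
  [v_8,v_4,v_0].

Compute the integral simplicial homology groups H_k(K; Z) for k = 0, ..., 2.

H_0 ≅ Z,  H_1 ≅ Z^2,  H_2 ≅ Z.

Order the vertices as v_0 < v_1 < v_2 < v_3 < v_4 < v_5 < v_6 < v_7 < v_8. Listing each simplex with vertices in this order, K has dimension 2 with simplices:

  0-simplices (9): [v_0], [v_1], [v_2], [v_3], [v_4], [v_5], [v_6], [v_7], [v_8]
  1-simplices (27): (27 of them)
  2-simplices (18): (18 of them)

so the chain groups are C_0 ≅ Z^9, C_1 ≅ Z^27, C_2 ≅ Z^18.

The boundary map ∂_1: C_1 → C_0 is given by ∂[p,q] = [q] − [p]. For instance
  ∂[v_2,v_4] = [v_4] − [v_2].
The 9×27 boundary matrix has rank 8 and Smith normal form diag(1,1,1,1,1,1,1,1).

The boundary map ∂_2: C_2 → C_1 sends each 2-simplex [p,q,r] to [q,r] − [p,r] + [p,q]. For instance
  ∂[v_0,v_1,v_7] = [v_1,v_7] − [v_0,v_7] + [v_0,v_1],
  ∂[v_0,v_4,v_8] = [v_4,v_8] − [v_0,v_8] + [v_0,v_4].
As a 27×18 matrix over Z this has rank 17, with invariant factors (1,1,1,1,1,1,1,1,1,1,1,1,1,1,1,1,1).

Reading off H_k = ker ∂_k / im ∂_{k+1}:

  H_0: rank C_0 − rank ∂_1 = 9 − 8 = 1, and the invariant factors of ∂_1 are all 1, so H_0 = Z.
  H_1: rank ker ∂_1 − rank ∂_2 = (27 − 8) − 17 = 2, and the invariant factors of ∂_2 are all 1, so H_1 = Z^2.
  H_2: rank ker ∂_2 − rank ∂_3 = (18 − 17) − 0 = 1, and there is no ∂_3, so H_2 = Z.

(K is a triangulation of the torus T^2.)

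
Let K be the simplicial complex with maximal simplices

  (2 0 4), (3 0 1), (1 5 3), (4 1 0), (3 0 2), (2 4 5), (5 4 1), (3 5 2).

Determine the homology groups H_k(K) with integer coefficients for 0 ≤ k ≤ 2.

Order the vertices as 0 < 1 < 2 < 3 < 4 < 5. Listing each simplex with vertices in this order, K has dimension 2 with simplices:

  0-simplices (6): [0], [1], [2], [3], [4], [5]
  1-simplices (12): [0,1], [0,2], [0,3], [0,4], [1,3], [1,4], [1,5], [2,3], [2,4], [2,5], [3,5], [4,5]
  2-simplices (8): [0,1,3], [0,1,4], [0,2,3], [0,2,4], [1,3,5], [1,4,5], [2,3,5], [2,4,5]

Hence C_0 ≅ Z^6, C_1 ≅ Z^12, C_2 ≅ Z^8.

Boundary ∂_1: C_1 → C_0 is given by ∂[p,q] = [q] − [p]. For instance
  ∂[3,5] = [5] − [3].
The 6×12 boundary matrix has rank 5 and Smith normal form diag(1,1,1,1,1).

The boundary map ∂_2: C_2 → C_1 maps a triangle to the signed sum of its edges. For instance
  ∂[2,3,5] = [3,5] − [2,5] + [2,3],
  ∂[2,4,5] = [4,5] − [2,5] + [2,4].
As a 12×8 matrix over Z this has rank 7, with invariant factors (1,1,1,1,1,1,1).

Computing H_k = (kernel of ∂_k) / (image of ∂_{k+1}):

  H_0: rank C_0 − rank ∂_1 = 6 − 5 = 1, and the invariant factors of ∂_1 are all 1, so H_0 = Z.
  H_1: rank ker ∂_1 − rank ∂_2 = (12 − 5) − 7 = 0, and the invariant factors of ∂_2 are all 1, so H_1 = 0.
  H_2: rank ker ∂_2 − rank ∂_3 = (8 − 7) − 0 = 1, and there is no ∂_3, so H_2 = Z.

As a check, the Euler characteristic is 6 − 12 + 8 = 2, which agrees with 1 − 0 + 1 = 2.

H_0 = Z,  H_1 = 0,  H_2 = Z.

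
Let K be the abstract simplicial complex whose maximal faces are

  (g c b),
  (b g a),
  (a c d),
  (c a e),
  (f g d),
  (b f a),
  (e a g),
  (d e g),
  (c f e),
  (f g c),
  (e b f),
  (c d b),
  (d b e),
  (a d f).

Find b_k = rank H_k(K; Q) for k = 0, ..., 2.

Take the total order a < b < c < d < e < f < g on the vertex set. Then K (dimension 2) consists of the simplices:

  0-simplices (7): a, b, c, d, e, f, g
  1-simplices (21): ab, ac, ad, ae, af, ag, bc, bd, be, bf, bg, cd, ce, cf, cg, de, df, dg, ef, eg, fg
  2-simplices (14): abf, abg, acd, ace, adf, aeg, bcd, bcg, bde, bef, cef, cfg, deg, dfg

giving chain groups C_0 ≅ Z^7, C_1 ≅ Z^21, C_2 ≅ Z^14.

Boundary ∂_1: C_1 → C_0 sends each edge [p,q] (with p < q) to q − p.
This gives a 7×21 integer matrix of rank 6; reducing to Smith normal form yields diagonal entries (1,1,1,1,1,1).

∂_2: C_2 → C_1 acts by ∂[p,q,r] = [q,r] − [p,r] + [p,q]. For instance
  ∂bef = ef − bf + be,
  ∂bcd = cd − bd + bc.
The resulting 21×14 matrix has rank 13, and its Smith normal form has invariant factors (1,1,1,1,1,1,1,1,1,1,1,1,1).

From H_k ≅ ker(∂_k) / im(∂_{k+1}) we obtain:

  H_0: rank C_0 − rank ∂_1 = 7 − 6 = 1, and the invariant factors of ∂_1 are all 1, so H_0 = Z.
  H_1: rank ker ∂_1 − rank ∂_2 = (21 − 6) − 13 = 2, and the invariant factors of ∂_2 are all 1, so H_1 = Z^2.
  H_2: rank ker ∂_2 − rank ∂_3 = (14 − 13) − 0 = 1, and there is no ∂_3, so H_2 = Z.

As a check, the Euler characteristic is 7 − 21 + 14 = 0, which agrees with 1 − 2 + 1 = 0.
(K is a triangulation of the torus T^2.)

Hence the Betti numbers are b_0 = 1, b_1 = 2, b_2 = 1.

b_0 = 1, b_1 = 2, b_2 = 1.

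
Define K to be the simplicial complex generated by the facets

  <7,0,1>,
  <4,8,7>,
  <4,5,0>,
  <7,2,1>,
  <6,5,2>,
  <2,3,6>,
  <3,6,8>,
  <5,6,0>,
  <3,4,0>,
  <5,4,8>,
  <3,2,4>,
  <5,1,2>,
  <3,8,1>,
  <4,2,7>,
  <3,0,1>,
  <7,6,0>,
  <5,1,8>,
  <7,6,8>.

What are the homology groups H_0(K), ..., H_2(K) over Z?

H_0 = Z,  H_1 = Z^2,  H_2 = Z.

K has 9 vertices, 27 edges, 18 triangles.
rank ∂_0 = 0, rank ∂_1 = 8 ⇒ b_0 = 9 − 0 − 8 = 1; all invariant factors of ∂_1 are 1 so no torsion. So H_0 ≅ Z.
rank ∂_1 = 8, rank ∂_2 = 17 ⇒ b_1 = 27 − 8 − 17 = 2; all invariant factors of ∂_2 are 1 so no torsion. So H_1 ≅ Z^2.
rank ∂_2 = 17, rank ∂_3 = 0 ⇒ b_2 = 18 − 17 − 0 = 1. So H_2 ≅ Z.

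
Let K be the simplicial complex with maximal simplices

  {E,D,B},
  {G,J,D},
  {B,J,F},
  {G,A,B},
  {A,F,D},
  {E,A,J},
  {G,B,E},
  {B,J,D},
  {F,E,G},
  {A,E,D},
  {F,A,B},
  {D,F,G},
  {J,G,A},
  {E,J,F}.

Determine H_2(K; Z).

Fix the vertex order A < B < D < E < F < G < J and write every simplex with vertices in increasing order. Then dim K = 2 and the simplices of K are:

  0-simplices (7): A, B, D, E, F, G, J
  1-simplices (21): AB, AD, AE, AF, AG, AJ, BD, BE, BF, BG, BJ, DE, DF, DG, DJ, EF, EG, EJ, FG, FJ, GJ
  2-simplices (14): ABF, ABG, ADE, ADF, AEJ, AGJ, BDE, BDJ, BEG, BFJ, DFG, DGJ, EFG, EFJ

so the chain groups are C_0 ≅ Z^7, C_1 ≅ Z^21, C_2 ≅ Z^14.

∂_1: C_1 → C_0 maps an edge to its endpoints' difference, ∂[p,q] = q − p. For instance
  ∂EG = G − E.
The resulting 7×21 matrix has rank 6, and its Smith normal form has invariant factors (1,1,1,1,1,1).

∂_2: C_2 → C_1 sends each 2-simplex [p,q,r] to [q,r] − [p,r] + [p,q]. For instance
  ∂AGJ = GJ − AJ + AG,
  ∂AEJ = EJ − AJ + AE.
The 21×14 boundary matrix has rank 13 and Smith normal form diag(1,1,1,1,1,1,1,1,1,1,1,1,1).

From H_k ≅ ker(∂_k) / im(∂_{k+1}) we obtain:

  H_2: rank ker ∂_2 − rank ∂_3 = (14 − 13) − 0 = 1, and there is no ∂_3, so H_2 ≅ Z.

H_2 = Z.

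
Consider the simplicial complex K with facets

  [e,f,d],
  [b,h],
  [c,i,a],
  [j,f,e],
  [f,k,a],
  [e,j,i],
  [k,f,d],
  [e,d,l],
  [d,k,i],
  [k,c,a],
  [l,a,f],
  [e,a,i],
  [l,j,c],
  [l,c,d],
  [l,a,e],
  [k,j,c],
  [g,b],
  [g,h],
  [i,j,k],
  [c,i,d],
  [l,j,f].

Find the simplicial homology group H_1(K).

H_1 ≅ Z^2 ⊕ Z/2Z.

Order the vertices as a < b < c < d < e < f < g < h < i < j < k < l. Listing each simplex with vertices in this order, K has dimension 2 with simplices:

  0-simplices (12): a, b, c, d, e, f, g, h, i, j, k, l
  1-simplices (30): ac, ae, af, ai, ak, al, bg, bh, cd, ci, cj, ck, cl, de, df, di, dk, dl, ef, ei, ej, el, fj, fk, fl, gh, ij, ik, jk, jl
  2-simplices (18): aci, ack, aei, ael, afk, afl, cdi, cdl, cjk, cjl, def, del, dfk, dik, efj, eij, fjl, ijk

Hence C_0 ≅ Z^12, C_1 ≅ Z^30, C_2 ≅ Z^18.

∂_1: C_1 → C_0 sends each edge [p,q] (with p < q) to q − p.
This gives a 12×30 integer matrix of rank 10; reducing to Smith normal form yields diagonal entries (1,1,1,1,1,1,1,1,1,1).

Boundary ∂_2: C_2 → C_1 sends each 2-simplex [p,q,r] to [q,r] − [p,r] + [p,q]. For instance
  ∂dik = ik − dk + di,
  ∂aei = ei − ai + ae.
This gives a 30×18 integer matrix of rank 18; reducing to Smith normal form yields diagonal entries (1,1,1,1,1,1,1,1,1,1,1,1,1,1,1,1,1,2).

Computing H_k = (kernel of ∂_k) / (image of ∂_{k+1}):

  H_1: rank ker ∂_1 − rank ∂_2 = (30 − 10) − 18 = 2, and ∂_2 has invariant factor 2 > 1, so H_1 = Z^2 ⊕ Z/2Z.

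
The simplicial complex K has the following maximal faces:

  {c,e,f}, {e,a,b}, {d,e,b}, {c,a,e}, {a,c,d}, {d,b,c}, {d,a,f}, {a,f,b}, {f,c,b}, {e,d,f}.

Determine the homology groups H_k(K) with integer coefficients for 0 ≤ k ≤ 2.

H_0 = Z,  H_1 = Z/2,  H_2 = 0.

Take the total order a < b < c < d < e < f on the vertex set. Then K (dimension 2) consists of the simplices:

  0-simplices (6): a, b, c, d, e, f
  1-simplices (15): ab, ac, ad, ae, af, bc, bd, be, bf, cd, ce, cf, de, df, ef
  2-simplices (10): abe, abf, acd, ace, adf, bcd, bcf, bde, cef, def

so the chain groups are C_0 ≅ Z^6, C_1 ≅ Z^15, C_2 ≅ Z^10.

∂_1: C_1 → C_0 maps an edge to its endpoints' difference, ∂[p,q] = q − p.
This gives a 6×15 integer matrix of rank 5; reducing to Smith normal form yields diagonal entries (1,1,1,1,1).

Boundary ∂_2: C_2 → C_1 acts by ∂[p,q,r] = [q,r] − [p,r] + [p,q]. For instance
  ∂acd = cd − ad + ac,
  ∂bde = de − be + bd.
The 15×10 boundary matrix has rank 10 and Smith normal form diag(1,1,1,1,1,1,1,1,1,2).

Computing H_k = (kernel of ∂_k) / (image of ∂_{k+1}):

  H_0: rank C_0 − rank ∂_1 = 6 − 5 = 1, and the invariant factors of ∂_1 are all 1, so H_0 ≅ Z.
  H_1: rank ker ∂_1 − rank ∂_2 = (15 − 5) − 10 = 0, and ∂_2 has invariant factor 2 > 1, so H_1 ≅ Z/2.
  H_2: rank ker ∂_2 − rank ∂_3 = (10 − 10) − 0 = 0, and there is no ∂_3, so H_2 ≅ 0.

As a check, the Euler characteristic is 6 − 15 + 10 = 1, which agrees with 1 − 0 + 0 = 1.
(K is a triangulation of the real projective plane RP^2.)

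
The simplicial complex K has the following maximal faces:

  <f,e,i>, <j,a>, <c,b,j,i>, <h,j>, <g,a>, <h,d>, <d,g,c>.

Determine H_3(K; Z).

H_3 ≅ 0.

K has 10 vertices, 16 edges, 6 triangles, 1 3-simplex.
rank ∂_3 = 1, rank ∂_4 = 0 ⇒ b_3 = 1 − 1 − 0 = 0. So H_3 = 0.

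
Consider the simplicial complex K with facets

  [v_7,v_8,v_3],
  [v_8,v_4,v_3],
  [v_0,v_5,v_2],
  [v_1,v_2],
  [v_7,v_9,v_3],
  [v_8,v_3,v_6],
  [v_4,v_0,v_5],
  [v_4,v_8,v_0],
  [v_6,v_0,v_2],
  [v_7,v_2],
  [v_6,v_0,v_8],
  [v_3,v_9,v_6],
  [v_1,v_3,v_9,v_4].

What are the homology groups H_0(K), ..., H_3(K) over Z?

H_0 ≅ Z,  H_1 ≅ Z^2,  H_2 = 0,  H_3 = 0.

We work with the vertex ordering v_0 < v_1 < v_2 < v_3 < v_4 < v_5 < v_6 < v_7 < v_8 < v_9. The simplices of K, each written with vertices in increasing order, are:

  0-simplices (10): [v_0], [v_1], [v_2], [v_3], [v_4], [v_5], [v_6], [v_7], [v_8], [v_9]
  1-simplices (24): (24 of them)
  2-simplices (14): (14 of them)
  3-simplices (1): [v_1,v_3,v_4,v_9]

so the chain groups are C_0 ≅ Z^10, C_1 ≅ Z^24, C_2 ≅ Z^14, C_3 ≅ Z^1.

Boundary ∂_1: C_1 → C_0 maps an edge to its endpoints' difference, ∂[p,q] = q − p.
The resulting 10×24 matrix has rank 9, and its Smith normal form has invariant factors (1,1,1,1,1,1,1,1,1).

The boundary map ∂_2: C_2 → C_1 acts by ∂[p,q,r] = [q,r] − [p,r] + [p,q]. For instance
  ∂[v_0,v_4,v_8] = [v_4,v_8] − [v_0,v_8] + [v_0,v_4],
  ∂[v_1,v_3,v_9] = [v_3,v_9] − [v_1,v_9] + [v_1,v_3].
This gives a 24×14 integer matrix of rank 13; reducing to Smith normal form yields diagonal entries (1,1,1,1,1,1,1,1,1,1,1,1,1).

Boundary ∂_3: C_3 → C_2 sends each 3-simplex σ to the alternating sum Σ_i (−1)^i (σ with its i-th vertex removed). For instance
  ∂[v_1,v_3,v_4,v_9] = [v_3,v_4,v_9] − [v_1,v_4,v_9] + [v_1,v_3,v_9] − [v_1,v_3,v_4].
The resulting 14×1 matrix has rank 1, and its Smith normal form has invariant factors (1).

Now H_k = ker ∂_k / im ∂_{k+1}, so:

  H_0: rank C_0 − rank ∂_1 = 10 − 9 = 1, and the invariant factors of ∂_1 are all 1, so H_0 = Z.
  H_1: rank ker ∂_1 − rank ∂_2 = (24 − 9) − 13 = 2, and the invariant factors of ∂_2 are all 1, so H_1 = Z^2.
  H_2: rank ker ∂_2 − rank ∂_3 = (14 − 13) − 1 = 0, and the invariant factors of ∂_3 are all 1, so H_2 = 0.
  H_3: rank ker ∂_3 − rank ∂_4 = (1 − 1) − 0 = 0, and there is no ∂_4, so H_3 = 0.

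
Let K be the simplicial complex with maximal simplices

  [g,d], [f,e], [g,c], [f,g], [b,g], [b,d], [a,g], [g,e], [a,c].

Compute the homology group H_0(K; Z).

Take the total order a < b < c < d < e < f < g on the vertex set. Then K (dimension 1) consists of the simplices:

  0-simplices (7): a, b, c, d, e, f, g
  1-simplices (9): ac, ag, bd, bg, cg, dg, ef, eg, fg

giving chain groups C_0 ≅ Z^7, C_1 ≅ Z^9.

Boundary ∂_1: C_1 → C_0 is given by ∂[p,q] = [q] − [p]. For instance
  ∂eg = g − e.
The 7×9 boundary matrix has rank 6 and Smith normal form diag(1,1,1,1,1,1).

From H_k ≅ ker(∂_k) / im(∂_{k+1}) we obtain:

  H_0: rank C_0 − rank ∂_1 = 7 − 6 = 1, and the invariant factors of ∂_1 are all 1, so H_0 ≅ Z.

(K is a triangulation of a wedge of 3 circles.)

H_0 = Z.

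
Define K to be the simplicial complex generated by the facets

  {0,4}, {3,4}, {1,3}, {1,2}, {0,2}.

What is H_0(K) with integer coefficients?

We work with the vertex ordering 0 < 1 < 2 < 3 < 4. The simplices of K, each written with vertices in increasing order, are:

  0-simplices (5): [0], [1], [2], [3], [4]
  1-simplices (5): [0,2], [0,4], [1,2], [1,3], [3,4]

giving chain groups C_0 ≅ Z^5, C_1 ≅ Z^5.

∂_1: C_1 → C_0 sends each edge [p,q] (with p < q) to q − p.
The 5×5 boundary matrix has rank 4 and Smith normal form diag(1,1,1,1).

Now H_k = ker ∂_k / im ∂_{k+1}, so:

  H_0: rank C_0 − rank ∂_1 = 5 − 4 = 1, and the invariant factors of ∂_1 are all 1, so H_0 = Z.

(K is a triangulation of the circle S^1.)

H_0 = Z.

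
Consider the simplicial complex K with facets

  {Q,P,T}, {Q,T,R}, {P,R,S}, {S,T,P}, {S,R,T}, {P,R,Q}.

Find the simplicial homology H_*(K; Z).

H_0 = Z,  H_1 = 0,  H_2 = Z.

Fix the vertex order P < Q < R < S < T and write every simplex with vertices in increasing order. Then dim K = 2 and the simplices of K are:

  0-simplices (5): P, Q, R, S, T
  1-simplices (9): PQ, PR, PS, PT, QR, QT, RS, RT, ST
  2-simplices (6): PQR, PQT, PRS, PST, QRT, RST

Hence C_0 ≅ Z^5, C_1 ≅ Z^9, C_2 ≅ Z^6.

∂_1: C_1 → C_0 maps an edge to its endpoints' difference, ∂[p,q] = q − p. For instance
  ∂PR = R − P.
The 5×9 boundary matrix has rank 4 and Smith normal form diag(1,1,1,1).

∂_2: C_2 → C_1 acts by ∂[p,q,r] = [q,r] − [p,r] + [p,q]. For instance
  ∂PRS = RS − PS + PR,
  ∂QRT = RT − QT + QR.
The 9×6 boundary matrix has rank 5 and Smith normal form diag(1,1,1,1,1).

From H_k ≅ ker(∂_k) / im(∂_{k+1}) we obtain:

  H_0: rank C_0 − rank ∂_1 = 5 − 4 = 1, and the invariant factors of ∂_1 are all 1, so H_0 = Z.
  H_1: rank ker ∂_1 − rank ∂_2 = (9 − 4) − 5 = 0, and the invariant factors of ∂_2 are all 1, so H_1 = 0.
  H_2: rank ker ∂_2 − rank ∂_3 = (6 − 5) − 0 = 1, and there is no ∂_3, so H_2 = Z.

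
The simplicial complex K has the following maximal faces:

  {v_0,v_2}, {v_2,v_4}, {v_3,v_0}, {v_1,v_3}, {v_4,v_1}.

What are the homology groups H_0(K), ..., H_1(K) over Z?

H_0 = Z,  H_1 = Z.

K has 5 vertices, 5 edges.
rank ∂_0 = 0, rank ∂_1 = 4 ⇒ b_0 = 5 − 0 − 4 = 1; all invariant factors of ∂_1 are 1 so no torsion. So H_0 = Z.
rank ∂_1 = 4, rank ∂_2 = 0 ⇒ b_1 = 5 − 4 − 0 = 1. So H_1 = Z.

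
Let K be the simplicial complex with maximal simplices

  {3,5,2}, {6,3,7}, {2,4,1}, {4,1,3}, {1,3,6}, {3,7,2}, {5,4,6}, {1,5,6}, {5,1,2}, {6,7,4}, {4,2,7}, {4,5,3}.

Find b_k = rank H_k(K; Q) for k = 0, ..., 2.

Take the total order 1 < 2 < 3 < 4 < 5 < 6 < 7 on the vertex set. Then K (dimension 2) consists of the simplices:

  0-simplices (7): [1], [2], [3], [4], [5], [6], [7]
  1-simplices (18): [1,2], [1,3], [1,4], [1,5], [1,6], [2,3], [2,4], [2,5], [2,7], [3,4], [3,5], [3,6], [3,7], [4,5], [4,6], [4,7], [5,6], [6,7]
  2-simplices (12): [1,2,4], [1,2,5], [1,3,4], [1,3,6], [1,5,6], [2,3,5], [2,3,7], [2,4,7], [3,4,5], [3,6,7], [4,5,6], [4,6,7]

so the chain groups are C_0 ≅ Z^7, C_1 ≅ Z^18, C_2 ≅ Z^12.

Boundary ∂_1: C_1 → C_0 sends each edge [p,q] (with p < q) to q − p. For instance
  ∂[3,6] = [6] − [3].
As a 7×18 matrix over Z this has rank 6, with invariant factors (1,1,1,1,1,1).

The boundary map ∂_2: C_2 → C_1 maps a triangle to the signed sum of its edges. For instance
  ∂[1,2,4] = [2,4] − [1,4] + [1,2],
  ∂[2,4,7] = [4,7] − [2,7] + [2,4].
The resulting 18×12 matrix has rank 12, and its Smith normal form has invariant factors (1,1,1,1,1,1,1,1,1,1,1,2).

Computing H_k = (kernel of ∂_k) / (image of ∂_{k+1}):

  H_0: rank C_0 − rank ∂_1 = 7 − 6 = 1, and the invariant factors of ∂_1 are all 1, so H_0 = Z.
  H_1: rank ker ∂_1 − rank ∂_2 = (18 − 6) − 12 = 0, and ∂_2 has invariant factor 2 > 1, so H_1 = Z/2.
  H_2: rank ker ∂_2 − rank ∂_3 = (12 − 12) − 0 = 0, and there is no ∂_3, so H_2 = 0.

As a check, the Euler characteristic is 7 − 18 + 12 = 1, which agrees with 1 − 0 + 0 = 1.

Hence the Betti numbers are b_0 = 1, b_1 = 0, b_2 = 0.

b_0 = 1, b_1 = 0, b_2 = 0.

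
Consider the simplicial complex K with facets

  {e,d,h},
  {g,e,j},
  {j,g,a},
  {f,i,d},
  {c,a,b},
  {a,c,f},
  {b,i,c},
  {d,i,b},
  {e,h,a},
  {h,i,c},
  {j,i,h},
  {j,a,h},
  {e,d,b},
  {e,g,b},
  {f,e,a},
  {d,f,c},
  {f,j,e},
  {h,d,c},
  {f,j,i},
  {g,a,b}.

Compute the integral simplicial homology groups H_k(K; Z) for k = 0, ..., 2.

Order the vertices as a < b < c < d < e < f < g < h < i < j. Listing each simplex with vertices in this order, K has dimension 2 with simplices:

  0-simplices (10): a, b, c, d, e, f, g, h, i, j
  1-simplices (30): ab, ac, ae, af, ag, ah, aj, bc, bd, be, bg, bi, cd, cf, ch, ci, de, df, dh, di, ef, eg, eh, ej, fi, fj, gj, hi, hj, ij
  2-simplices (20): abc, abg, acf, aef, aeh, agj, ahj, bci, bde, bdi, beg, cdf, cdh, chi, deh, dfi, efj, egj, fij, hij

giving chain groups C_0 ≅ Z^10, C_1 ≅ Z^30, C_2 ≅ Z^20.

The boundary map ∂_1: C_1 → C_0 is given by ∂[p,q] = [q] − [p].
The 10×30 boundary matrix has rank 9 and Smith normal form diag(1,1,1,1,1,1,1,1,1).

Boundary ∂_2: C_2 → C_1 acts by ∂[p,q,r] = [q,r] − [p,r] + [p,q]. For instance
  ∂aef = ef − af + ae,
  ∂cdh = dh − ch + cd.
This gives a 30×20 integer matrix of rank 20; reducing to Smith normal form yields diagonal entries (1,1,1,1,1,1,1,1,1,1,1,1,1,1,1,1,1,1,1,2).

From H_k ≅ ker(∂_k) / im(∂_{k+1}) we obtain:

  H_0: rank C_0 − rank ∂_1 = 10 − 9 = 1, and the invariant factors of ∂_1 are all 1, so H_0 = Z.
  H_1: rank ker ∂_1 − rank ∂_2 = (30 − 9) − 20 = 1, and ∂_2 has invariant factor 2 > 1, so H_1 = Z ⊕ Z/2.
  H_2: rank ker ∂_2 − rank ∂_3 = (20 − 20) − 0 = 0, and there is no ∂_3, so H_2 = 0.

H_0 = Z,  H_1 = Z ⊕ Z/2,  H_2 = 0.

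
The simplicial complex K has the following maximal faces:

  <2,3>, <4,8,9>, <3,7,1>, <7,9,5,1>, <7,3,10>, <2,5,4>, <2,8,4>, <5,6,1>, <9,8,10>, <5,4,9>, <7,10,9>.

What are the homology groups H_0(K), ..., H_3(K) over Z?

Take the total order 1 < 2 < 3 < 4 < 5 < 6 < 7 < 8 < 9 < 10 on the vertex set. Then K (dimension 3) consists of the simplices:

  0-simplices (10): [1], [2], [3], [4], [5], [6], [7], [8], [9], [10]
  1-simplices (22): [1,3], [1,5], [1,6], [1,7], [1,9], [2,3], [2,4], [2,5], [2,8], [3,7], [3,10], [4,5], [4,8], [4,9], [5,6], [5,7], [5,9], [7,9], [7,10], [8,9], [8,10], [9,10]
  2-simplices (13): [1,3,7], [1,5,6], [1,5,7], [1,5,9], [1,7,9], [2,4,5], [2,4,8], [3,7,10], [4,5,9], [4,8,9], [5,7,9], [7,9,10], [8,9,10]
  3-simplices (1): [1,5,7,9]

giving chain groups C_0 ≅ Z^10, C_1 ≅ Z^22, C_2 ≅ Z^13, C_3 ≅ Z^1.

∂_1: C_1 → C_0 is given by ∂[p,q] = [q] − [p]. For instance
  ∂[2,8] = [8] − [2].
The resulting 10×22 matrix has rank 9, and its Smith normal form has invariant factors (1,1,1,1,1,1,1,1,1).

∂_2: C_2 → C_1 acts by ∂[p,q,r] = [q,r] − [p,r] + [p,q]. For instance
  ∂[1,5,9] = [5,9] − [1,9] + [1,5],
  ∂[2,4,5] = [4,5] − [2,5] + [2,4].
The resulting 22×13 matrix has rank 12, and its Smith normal form has invariant factors (1,1,1,1,1,1,1,1,1,1,1,1).

Boundary ∂_3: C_3 → C_2 sends each 3-simplex σ to the alternating sum Σ_i (−1)^i (σ with its i-th vertex removed). For instance
  ∂[1,5,7,9] = [5,7,9] − [1,7,9] + [1,5,9] − [1,5,7].
This gives a 13×1 integer matrix of rank 1; reducing to Smith normal form yields diagonal entries (1).

Now H_k = ker ∂_k / im ∂_{k+1}, so:

  H_0: rank C_0 − rank ∂_1 = 10 − 9 = 1, and the invariant factors of ∂_1 are all 1, so H_0 = Z.
  H_1: rank ker ∂_1 − rank ∂_2 = (22 − 9) − 12 = 1, and the invariant factors of ∂_2 are all 1, so H_1 = Z.
  H_2: rank ker ∂_2 − rank ∂_3 = (13 − 12) − 1 = 0, and the invariant factors of ∂_3 are all 1, so H_2 = 0.
  H_3: rank ker ∂_3 − rank ∂_4 = (1 − 1) − 0 = 0, and there is no ∂_4, so H_3 = 0.

As a check, the Euler characteristic is 10 − 22 + 13 − 1 = 0, which agrees with 1 − 1 + 0 − 0 = 0.

H_0 = Z,  H_1 = Z,  H_2 = 0,  H_3 = 0.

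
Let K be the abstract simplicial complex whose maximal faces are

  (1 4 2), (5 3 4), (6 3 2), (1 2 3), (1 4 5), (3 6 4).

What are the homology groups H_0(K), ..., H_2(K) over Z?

Order the vertices as 1 < 2 < 3 < 4 < 5 < 6. Listing each simplex with vertices in this order, K has dimension 2 with simplices:

  0-simplices (6): [1], [2], [3], [4], [5], [6]
  1-simplices (12): [1,2], [1,3], [1,4], [1,5], [2,3], [2,4], [2,6], [3,4], [3,5], [3,6], [4,5], [4,6]
  2-simplices (6): [1,2,3], [1,2,4], [1,4,5], [2,3,6], [3,4,5], [3,4,6]

giving chain groups C_0 ≅ Z^6, C_1 ≅ Z^12, C_2 ≅ Z^6.

Boundary ∂_1: C_1 → C_0 maps an edge to its endpoints' difference, ∂[p,q] = q − p. For instance
  ∂[3,4] = [4] − [3].
The 6×12 boundary matrix has rank 5 and Smith normal form diag(1,1,1,1,1).

Boundary ∂_2: C_2 → C_1 maps a triangle to the signed sum of its edges. For instance
  ∂[2,3,6] = [3,6] − [2,6] + [2,3],
  ∂[3,4,5] = [4,5] − [3,5] + [3,4].
The resulting 12×6 matrix has rank 6, and its Smith normal form has invariant factors (1,1,1,1,1,1).

Reading off H_k = ker ∂_k / im ∂_{k+1}:

  H_0: rank C_0 − rank ∂_1 = 6 − 5 = 1, and the invariant factors of ∂_1 are all 1, so H_0 ≅ Z.
  H_1: rank ker ∂_1 − rank ∂_2 = (12 − 5) − 6 = 1, and the invariant factors of ∂_2 are all 1, so H_1 ≅ Z.
  H_2: rank ker ∂_2 − rank ∂_3 = (6 − 6) − 0 = 0, and there is no ∂_3, so H_2 ≅ 0.

As a check, the Euler characteristic is 6 − 12 + 6 = 0, which agrees with 1 − 1 + 0 = 0.
(K is a triangulation of the cylinder S^1 x I.)

H_0 = Z,  H_1 = Z,  H_2 = 0.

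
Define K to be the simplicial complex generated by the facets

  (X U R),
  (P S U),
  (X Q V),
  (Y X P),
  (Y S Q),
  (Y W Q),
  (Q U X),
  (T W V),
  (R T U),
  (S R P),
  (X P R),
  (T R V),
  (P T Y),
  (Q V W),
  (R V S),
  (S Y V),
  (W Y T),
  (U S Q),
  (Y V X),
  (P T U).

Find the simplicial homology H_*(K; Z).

H_0 ≅ Z,  H_1 ≅ Z ⊕ Z/2,  H_2 = 0.

We work with the vertex ordering P < Q < R < S < T < U < V < W < X < Y. The simplices of K, each written with vertices in increasing order, are:

  0-simplices (10): P, Q, R, S, T, U, V, W, X, Y
  1-simplices (30): PR, PS, PT, PU, PX, PY, QS, QU, QV, QW, QX, QY, RS, RT, RU, RV, RX, SU, SV, SY, TU, TV, TW, TY, UX, VW, VX, VY, WY, XY
  2-simplices (20): PRS, PRX, PSU, PTU, PTY, PXY, QSU, QSY, QUX, QVW, QVX, QWY, RSV, RTU, RTV, RUX, SVY, TVW, TWY, VXY

Hence C_0 ≅ Z^10, C_1 ≅ Z^30, C_2 ≅ Z^20.

The boundary map ∂_1: C_1 → C_0 is given by ∂[p,q] = [q] − [p]. For instance
  ∂QY = Y − Q.
As a 10×30 matrix over Z this has rank 9, with invariant factors (1,1,1,1,1,1,1,1,1).

∂_2: C_2 → C_1 sends each 2-simplex [p,q,r] to [q,r] − [p,r] + [p,q]. For instance
  ∂QSY = SY − QY + QS,
  ∂SVY = VY − SY + SV.
This gives a 30×20 integer matrix of rank 20; reducing to Smith normal form yields diagonal entries (1,1,1,1,1,1,1,1,1,1,1,1,1,1,1,1,1,1,1,2).

Computing H_k = (kernel of ∂_k) / (image of ∂_{k+1}):

  H_0: rank C_0 − rank ∂_1 = 10 − 9 = 1, and the invariant factors of ∂_1 are all 1, so H_0 ≅ Z.
  H_1: rank ker ∂_1 − rank ∂_2 = (30 − 9) − 20 = 1, and ∂_2 has invariant factor 2 > 1, so H_1 ≅ Z ⊕ Z/2.
  H_2: rank ker ∂_2 − rank ∂_3 = (20 − 20) − 0 = 0, and there is no ∂_3, so H_2 ≅ 0.

As a check, the Euler characteristic is 10 − 30 + 20 = 0, which agrees with 1 − 1 + 0 = 0.
(K is a triangulation of the Klein bottle.)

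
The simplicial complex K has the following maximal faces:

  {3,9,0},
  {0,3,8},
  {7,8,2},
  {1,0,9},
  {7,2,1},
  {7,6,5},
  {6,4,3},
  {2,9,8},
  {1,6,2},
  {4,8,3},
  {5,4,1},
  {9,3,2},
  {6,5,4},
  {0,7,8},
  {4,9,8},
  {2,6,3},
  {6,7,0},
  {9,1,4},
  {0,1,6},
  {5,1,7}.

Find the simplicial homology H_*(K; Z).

H_0 ≅ Z,  H_1 ≅ Z ⊕ Z/2,  H_2 = 0.

K has 10 vertices, 30 edges, 20 triangles.
rank ∂_0 = 0, rank ∂_1 = 9 ⇒ b_0 = 10 − 0 − 9 = 1; all invariant factors of ∂_1 are 1 so no torsion. So H_0 = Z.
rank ∂_1 = 9, rank ∂_2 = 20 ⇒ b_1 = 30 − 9 − 20 = 1; ∂_2 has invariant factor(s) [2] giving torsion. So H_1 = Z ⊕ Z/2.
rank ∂_2 = 20, rank ∂_3 = 0 ⇒ b_2 = 20 − 20 − 0 = 0. So H_2 = 0.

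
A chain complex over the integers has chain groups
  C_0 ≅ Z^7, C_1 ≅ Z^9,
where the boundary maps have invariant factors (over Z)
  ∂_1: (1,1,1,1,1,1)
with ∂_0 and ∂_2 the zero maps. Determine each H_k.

H_0: b_0 = 7 − 0 − 6 = 1; torsion from ∂_1 factors > 1: none. So H_0 = Z.
H_1: b_1 = 9 − 6 − 0 = 3; torsion from ∂_2 factors > 1: none. So H_1 = Z^3.

H_0 = Z,  H_1 = Z^3.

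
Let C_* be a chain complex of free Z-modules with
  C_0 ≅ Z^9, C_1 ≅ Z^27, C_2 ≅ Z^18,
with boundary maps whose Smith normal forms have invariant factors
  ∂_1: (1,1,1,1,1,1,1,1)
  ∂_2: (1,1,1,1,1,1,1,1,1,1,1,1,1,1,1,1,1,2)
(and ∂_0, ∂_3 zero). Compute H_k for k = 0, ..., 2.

H_0: b_0 = 9 − 0 − 8 = 1; torsion from ∂_1 factors > 1: none. So H_0 ≅ Z.
H_1: b_1 = 27 − 8 − 18 = 1; torsion from ∂_2 factors > 1: [2]. So H_1 ≅ Z ⊕ Z/2Z.
H_2: b_2 = 18 − 18 − 0 = 0; torsion from ∂_3 factors > 1: none. So H_2 ≅ 0.

H_0 ≅ Z,  H_1 ≅ Z ⊕ Z/2Z,  H_2 = 0.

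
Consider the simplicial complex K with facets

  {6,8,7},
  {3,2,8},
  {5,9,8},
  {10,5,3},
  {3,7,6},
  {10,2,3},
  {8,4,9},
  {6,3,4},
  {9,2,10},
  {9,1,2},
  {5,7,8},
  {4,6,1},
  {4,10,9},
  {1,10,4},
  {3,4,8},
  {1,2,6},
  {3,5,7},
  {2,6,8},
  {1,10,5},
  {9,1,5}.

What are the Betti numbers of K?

b_0 = 1, b_1 = 1, b_2 = 0.

K has 10 vertices, 30 edges, 20 triangles.
rank ∂_0 = 0, rank ∂_1 = 9 ⇒ b_0 = 10 − 0 − 9 = 1; all invariant factors of ∂_1 are 1 so no torsion. So H_0 ≅ Z.
rank ∂_1 = 9, rank ∂_2 = 20 ⇒ b_1 = 30 − 9 − 20 = 1; ∂_2 has invariant factor(s) [2] giving torsion. So H_1 ≅ Z ⊕ Z/2Z.
rank ∂_2 = 20, rank ∂_3 = 0 ⇒ b_2 = 20 − 20 − 0 = 0. So H_2 ≅ 0.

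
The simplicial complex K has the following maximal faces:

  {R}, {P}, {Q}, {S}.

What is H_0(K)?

We work with the vertex ordering P < Q < R < S. The simplices of K, each written with vertices in increasing order, are:

  0-simplices (4): P, Q, R, S

Hence C_0 ≅ Z^4.

Computing H_k = (kernel of ∂_k) / (image of ∂_{k+1}):

  H_0: rank C_0 − rank ∂_1 = 4 − 0 = 4, and there is no ∂_1, so H_0 ≅ Z^4.

H_0 = Z^4.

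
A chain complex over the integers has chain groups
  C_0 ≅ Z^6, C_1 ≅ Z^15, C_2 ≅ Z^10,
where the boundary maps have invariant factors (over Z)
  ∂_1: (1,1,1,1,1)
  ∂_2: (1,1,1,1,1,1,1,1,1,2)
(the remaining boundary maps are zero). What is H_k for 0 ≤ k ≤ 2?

H_0: b_0 = 6 − 0 − 5 = 1; torsion from ∂_1 factors > 1: none. So H_0 = Z.
H_1: b_1 = 15 − 5 − 10 = 0; torsion from ∂_2 factors > 1: [2]. So H_1 = Z/2.
H_2: b_2 = 10 − 10 − 0 = 0; torsion from ∂_3 factors > 1: none. So H_2 = 0.

H_0 = Z,  H_1 = Z/2,  H_2 = 0.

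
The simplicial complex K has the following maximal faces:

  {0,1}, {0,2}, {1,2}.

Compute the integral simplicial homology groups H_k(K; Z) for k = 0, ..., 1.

H_0 = Z,  H_1 = Z.

Take the total order 0 < 1 < 2 on the vertex set. Then K (dimension 1) consists of the simplices:

  0-simplices (3): [0], [1], [2]
  1-simplices (3): [0,1], [0,2], [1,2]

Hence C_0 ≅ Z^3, C_1 ≅ Z^3.

Boundary ∂_1: C_1 → C_0 maps an edge to its endpoints' difference, ∂[p,q] = q − p. For instance
  ∂[0,1] = [1] − [0].
As a 3×3 matrix over Z this has rank 2, with invariant factors (1,1).

Now H_k = ker ∂_k / im ∂_{k+1}, so:

  H_0: rank C_0 − rank ∂_1 = 3 − 2 = 1, and the invariant factors of ∂_1 are all 1, so H_0 = Z.
  H_1: rank ker ∂_1 − rank ∂_2 = (3 − 2) − 0 = 1, and there is no ∂_2, so H_1 = Z.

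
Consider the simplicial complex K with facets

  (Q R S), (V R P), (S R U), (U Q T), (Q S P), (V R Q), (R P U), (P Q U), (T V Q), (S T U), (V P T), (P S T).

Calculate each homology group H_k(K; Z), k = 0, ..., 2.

H_0 ≅ Z,  H_1 ≅ Z/2Z,  H_2 = 0.

We work with the vertex ordering P < Q < R < S < T < U < V. The simplices of K, each written with vertices in increasing order, are:

  0-simplices (7): P, Q, R, S, T, U, V
  1-simplices (18): PQ, PR, PS, PT, PU, PV, QR, QS, QT, QU, QV, RS, RU, RV, ST, SU, TU, TV
  2-simplices (12): PQS, PQU, PRU, PRV, PST, PTV, QRS, QRV, QTU, QTV, RSU, STU

giving chain groups C_0 ≅ Z^7, C_1 ≅ Z^18, C_2 ≅ Z^12.

The boundary map ∂_1: C_1 → C_0 sends each edge [p,q] (with p < q) to q − p.
The resulting 7×18 matrix has rank 6, and its Smith normal form has invariant factors (1,1,1,1,1,1).

∂_2: C_2 → C_1 maps a triangle to the signed sum of its edges. For instance
  ∂QTU = TU − QU + QT,
  ∂STU = TU − SU + ST.
As a 18×12 matrix over Z this has rank 12, with invariant factors (1,1,1,1,1,1,1,1,1,1,1,2).

Computing H_k = (kernel of ∂_k) / (image of ∂_{k+1}):

  H_0: rank C_0 − rank ∂_1 = 7 − 6 = 1, and the invariant factors of ∂_1 are all 1, so H_0 = Z.
  H_1: rank ker ∂_1 − rank ∂_2 = (18 − 6) − 12 = 0, and ∂_2 has invariant factor 2 > 1, so H_1 = Z/2Z.
  H_2: rank ker ∂_2 − rank ∂_3 = (12 − 12) − 0 = 0, and there is no ∂_3, so H_2 = 0.

(K is a triangulation of the real projective plane RP^2.)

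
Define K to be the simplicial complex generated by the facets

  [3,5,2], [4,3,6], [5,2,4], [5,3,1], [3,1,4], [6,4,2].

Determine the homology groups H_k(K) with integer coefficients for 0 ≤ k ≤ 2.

H_0 ≅ Z,  H_1 ≅ Z,  H_2 = 0.

We work with the vertex ordering 1 < 2 < 3 < 4 < 5 < 6. The simplices of K, each written with vertices in increasing order, are:

  0-simplices (6): [1], [2], [3], [4], [5], [6]
  1-simplices (12): [1,3], [1,4], [1,5], [2,3], [2,4], [2,5], [2,6], [3,4], [3,5], [3,6], [4,5], [4,6]
  2-simplices (6): [1,3,4], [1,3,5], [2,3,5], [2,4,5], [2,4,6], [3,4,6]

so the chain groups are C_0 ≅ Z^6, C_1 ≅ Z^12, C_2 ≅ Z^6.

∂_1: C_1 → C_0 sends each edge [p,q] (with p < q) to q − p.
This gives a 6×12 integer matrix of rank 5; reducing to Smith normal form yields diagonal entries (1,1,1,1,1).

The boundary map ∂_2: C_2 → C_1 sends each 2-simplex [p,q,r] to [q,r] − [p,r] + [p,q]. For instance
  ∂[3,4,6] = [4,6] − [3,6] + [3,4],
  ∂[2,3,5] = [3,5] − [2,5] + [2,3].
The 12×6 boundary matrix has rank 6 and Smith normal form diag(1,1,1,1,1,1).

From H_k ≅ ker(∂_k) / im(∂_{k+1}) we obtain:

  H_0: rank C_0 − rank ∂_1 = 6 − 5 = 1, and the invariant factors of ∂_1 are all 1, so H_0 ≅ Z.
  H_1: rank ker ∂_1 − rank ∂_2 = (12 − 5) − 6 = 1, and the invariant factors of ∂_2 are all 1, so H_1 ≅ Z.
  H_2: rank ker ∂_2 − rank ∂_3 = (6 − 6) − 0 = 0, and there is no ∂_3, so H_2 ≅ 0.

As a check, the Euler characteristic is 6 − 12 + 6 = 0, which agrees with 1 − 1 + 0 = 0.
(K is a triangulation of the cylinder S^1 x I.)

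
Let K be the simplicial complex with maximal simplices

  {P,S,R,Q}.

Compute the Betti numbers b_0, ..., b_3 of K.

K has 4 vertices, 6 edges, 4 triangles, 1 3-simplex.
rank ∂_0 = 0, rank ∂_1 = 3 ⇒ b_0 = 4 − 0 − 3 = 1; all invariant factors of ∂_1 are 1 so no torsion. So H_0 = Z.
rank ∂_1 = 3, rank ∂_2 = 3 ⇒ b_1 = 6 − 3 − 3 = 0; all invariant factors of ∂_2 are 1 so no torsion. So H_1 = 0.
rank ∂_2 = 3, rank ∂_3 = 1 ⇒ b_2 = 4 − 3 − 1 = 0; all invariant factors of ∂_3 are 1 so no torsion. So H_2 = 0.
rank ∂_3 = 1, rank ∂_4 = 0 ⇒ b_3 = 1 − 1 − 0 = 0. So H_3 = 0.

b_0 = 1, b_1 = 0, b_2 = 0, b_3 = 0.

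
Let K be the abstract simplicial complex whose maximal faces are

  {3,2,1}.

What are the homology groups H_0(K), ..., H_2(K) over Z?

H_0 = Z,  H_1 = 0,  H_2 = 0.

We work with the vertex ordering 1 < 2 < 3. The simplices of K, each written with vertices in increasing order, are:

  0-simplices (3): [1], [2], [3]
  1-simplices (3): [1,2], [1,3], [2,3]
  2-simplices (1): [1,2,3]

so the chain groups are C_0 ≅ Z^3, C_1 ≅ Z^3, C_2 ≅ Z^1.

∂_1: C_1 → C_0 sends each edge [p,q] (with p < q) to q − p. For instance
  ∂[2,3] = [3] − [2].
As a 3×3 matrix over Z this has rank 2, with invariant factors (1,1).

The boundary map ∂_2: C_2 → C_1 maps a triangle to the signed sum of its edges. For instance
  ∂[1,2,3] = [2,3] − [1,3] + [1,2].
As a 3×1 matrix over Z this has rank 1, with invariant factors (1).

From H_k ≅ ker(∂_k) / im(∂_{k+1}) we obtain:

  H_0: rank C_0 − rank ∂_1 = 3 − 2 = 1, and the invariant factors of ∂_1 are all 1, so H_0 ≅ Z.
  H_1: rank ker ∂_1 − rank ∂_2 = (3 − 2) − 1 = 0, and the invariant factors of ∂_2 are all 1, so H_1 ≅ 0.
  H_2: rank ker ∂_2 − rank ∂_3 = (1 − 1) − 0 = 0, and there is no ∂_3, so H_2 ≅ 0.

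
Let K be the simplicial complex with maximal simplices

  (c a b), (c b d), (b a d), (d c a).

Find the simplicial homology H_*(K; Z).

We work with the vertex ordering a < b < c < d. The simplices of K, each written with vertices in increasing order, are:

  0-simplices (4): a, b, c, d
  1-simplices (6): ab, ac, ad, bc, bd, cd
  2-simplices (4): abc, abd, acd, bcd

giving chain groups C_0 ≅ Z^4, C_1 ≅ Z^6, C_2 ≅ Z^4.

The boundary map ∂_1: C_1 → C_0 is given by ∂[p,q] = [q] − [p].
The 4×6 boundary matrix has rank 3 and Smith normal form diag(1,1,1).

Boundary ∂_2: C_2 → C_1 acts by ∂[p,q,r] = [q,r] − [p,r] + [p,q]. For instance
  ∂abc = bc − ac + ab,
  ∂acd = cd − ad + ac.
As a 6×4 matrix over Z this has rank 3, with invariant factors (1,1,1).

Now H_k = ker ∂_k / im ∂_{k+1}, so:

  H_0: rank C_0 − rank ∂_1 = 4 − 3 = 1, and the invariant factors of ∂_1 are all 1, so H_0 = Z.
  H_1: rank ker ∂_1 − rank ∂_2 = (6 − 3) − 3 = 0, and the invariant factors of ∂_2 are all 1, so H_1 = 0.
  H_2: rank ker ∂_2 − rank ∂_3 = (4 − 3) − 0 = 1, and there is no ∂_3, so H_2 = Z.

As a check, the Euler characteristic is 4 − 6 + 4 = 2, which agrees with 1 − 0 + 1 = 2.

H_0 = Z,  H_1 = 0,  H_2 = Z.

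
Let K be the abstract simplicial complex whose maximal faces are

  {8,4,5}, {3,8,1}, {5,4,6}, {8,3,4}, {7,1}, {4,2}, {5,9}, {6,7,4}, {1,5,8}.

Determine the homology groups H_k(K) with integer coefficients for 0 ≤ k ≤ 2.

H_0 ≅ Z,  H_1 ≅ Z,  H_2 = 0.

Take the total order 1 < 2 < 3 < 4 < 5 < 6 < 7 < 8 < 9 on the vertex set. Then K (dimension 2) consists of the simplices:

  0-simplices (9): [1], [2], [3], [4], [5], [6], [7], [8], [9]
  1-simplices (15): [1,3], [1,5], [1,7], [1,8], [2,4], [3,4], [3,8], [4,5], [4,6], [4,7], [4,8], [5,6], [5,8], [5,9], [6,7]
  2-simplices (6): [1,3,8], [1,5,8], [3,4,8], [4,5,6], [4,5,8], [4,6,7]

Hence C_0 ≅ Z^9, C_1 ≅ Z^15, C_2 ≅ Z^6.

Boundary ∂_1: C_1 → C_0 maps an edge to its endpoints' difference, ∂[p,q] = q − p. For instance
  ∂[3,4] = [4] − [3].
This gives a 9×15 integer matrix of rank 8; reducing to Smith normal form yields diagonal entries (1,1,1,1,1,1,1,1).

The boundary map ∂_2: C_2 → C_1 sends each 2-simplex [p,q,r] to [q,r] − [p,r] + [p,q]. For instance
  ∂[1,3,8] = [3,8] − [1,8] + [1,3],
  ∂[3,4,8] = [4,8] − [3,8] + [3,4].
The resulting 15×6 matrix has rank 6, and its Smith normal form has invariant factors (1,1,1,1,1,1).

From H_k ≅ ker(∂_k) / im(∂_{k+1}) we obtain:

  H_0: rank C_0 − rank ∂_1 = 9 − 8 = 1, and the invariant factors of ∂_1 are all 1, so H_0 ≅ Z.
  H_1: rank ker ∂_1 − rank ∂_2 = (15 − 8) − 6 = 1, and the invariant factors of ∂_2 are all 1, so H_1 ≅ Z.
  H_2: rank ker ∂_2 − rank ∂_3 = (6 − 6) − 0 = 0, and there is no ∂_3, so H_2 ≅ 0.

As a check, the Euler characteristic is 9 − 15 + 6 = 0, which agrees with 1 − 1 + 0 = 0.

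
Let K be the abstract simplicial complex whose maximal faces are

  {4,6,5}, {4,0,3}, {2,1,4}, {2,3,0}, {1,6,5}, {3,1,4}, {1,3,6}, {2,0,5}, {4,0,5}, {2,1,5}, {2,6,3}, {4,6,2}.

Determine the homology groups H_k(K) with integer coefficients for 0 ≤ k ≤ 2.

H_0 = Z,  H_1 = Z/2,  H_2 = 0.

K has 7 vertices, 18 edges, 12 triangles.
rank ∂_0 = 0, rank ∂_1 = 6 ⇒ b_0 = 7 − 0 − 6 = 1; all invariant factors of ∂_1 are 1 so no torsion. So H_0 = Z.
rank ∂_1 = 6, rank ∂_2 = 12 ⇒ b_1 = 18 − 6 − 12 = 0; ∂_2 has invariant factor(s) [2] giving torsion. So H_1 = Z/2.
rank ∂_2 = 12, rank ∂_3 = 0 ⇒ b_2 = 12 − 12 − 0 = 0. So H_2 = 0.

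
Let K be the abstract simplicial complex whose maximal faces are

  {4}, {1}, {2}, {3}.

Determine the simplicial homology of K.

We work with the vertex ordering 1 < 2 < 3 < 4. The simplices of K, each written with vertices in increasing order, are:

  0-simplices (4): [1], [2], [3], [4]

so the chain groups are C_0 ≅ Z^4.

Computing H_k = (kernel of ∂_k) / (image of ∂_{k+1}):

  H_0: rank C_0 − rank ∂_1 = 4 − 0 = 4, and there is no ∂_1, so H_0 ≅ Z^4.

(K is a triangulation of a set of 4 points.)

H_0 = Z^4.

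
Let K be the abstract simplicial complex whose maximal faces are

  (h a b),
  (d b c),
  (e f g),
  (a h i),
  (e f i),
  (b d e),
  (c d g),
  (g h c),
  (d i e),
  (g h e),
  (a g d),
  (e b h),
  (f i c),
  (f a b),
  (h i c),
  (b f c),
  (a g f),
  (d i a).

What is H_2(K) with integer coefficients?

Order the vertices as a < b < c < d < e < f < g < h < i. Listing each simplex with vertices in this order, K has dimension 2 with simplices:

  0-simplices (9): a, b, c, d, e, f, g, h, i
  1-simplices (27): ab, ad, af, ag, ah, ai, bc, bd, be, bf, bh, cd, cf, cg, ch, ci, de, dg, di, ef, eg, eh, ei, fg, fi, gh, hi
  2-simplices (18): abf, abh, adg, adi, afg, ahi, bcd, bcf, bde, beh, cdg, cfi, cgh, chi, dei, efg, efi, egh

giving chain groups C_0 ≅ Z^9, C_1 ≅ Z^27, C_2 ≅ Z^18.

Boundary ∂_1: C_1 → C_0 is given by ∂[p,q] = [q] − [p]. For instance
  ∂ef = f − e.
This gives a 9×27 integer matrix of rank 8; reducing to Smith normal form yields diagonal entries (1,1,1,1,1,1,1,1).

Boundary ∂_2: C_2 → C_1 acts by ∂[p,q,r] = [q,r] − [p,r] + [p,q]. For instance
  ∂afg = fg − ag + af,
  ∂efg = fg − eg + ef.
The 27×18 boundary matrix has rank 17 and Smith normal form diag(1,1,1,1,1,1,1,1,1,1,1,1,1,1,1,1,1).

Computing H_k = (kernel of ∂_k) / (image of ∂_{k+1}):

  H_2: rank ker ∂_2 − rank ∂_3 = (18 − 17) − 0 = 1, and there is no ∂_3, so H_2 = Z.

H_2 ≅ Z.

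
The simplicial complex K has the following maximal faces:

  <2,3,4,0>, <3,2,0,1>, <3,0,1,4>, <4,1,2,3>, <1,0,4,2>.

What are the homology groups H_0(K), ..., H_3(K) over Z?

Order the vertices as 0 < 1 < 2 < 3 < 4. Listing each simplex with vertices in this order, K has dimension 3 with simplices:

  0-simplices (5): [0], [1], [2], [3], [4]
  1-simplices (10): [0,1], [0,2], [0,3], [0,4], [1,2], [1,3], [1,4], [2,3], [2,4], [3,4]
  2-simplices (10): [0,1,2], [0,1,3], [0,1,4], [0,2,3], [0,2,4], [0,3,4], [1,2,3], [1,2,4], [1,3,4], [2,3,4]
  3-simplices (5): [0,1,2,3], [0,1,2,4], [0,1,3,4], [0,2,3,4], [1,2,3,4]

Hence C_0 ≅ Z^5, C_1 ≅ Z^10, C_2 ≅ Z^10, C_3 ≅ Z^5.

The boundary map ∂_1: C_1 → C_0 maps an edge to its endpoints' difference, ∂[p,q] = q − p.
The 5×10 boundary matrix has rank 4 and Smith normal form diag(1,1,1,1).

The boundary map ∂_2: C_2 → C_1 sends each 2-simplex [p,q,r] to [q,r] − [p,r] + [p,q]. For instance
  ∂[0,1,3] = [1,3] − [0,3] + [0,1],
  ∂[1,2,3] = [2,3] − [1,3] + [1,2].
As a 10×10 matrix over Z this has rank 6, with invariant factors (1,1,1,1,1,1).

The boundary map ∂_3: C_3 → C_2 sends each 3-simplex σ to the alternating sum Σ_i (−1)^i (σ with its i-th vertex removed). For instance
  ∂[0,2,3,4] = [2,3,4] − [0,3,4] + [0,2,4] − [0,2,3],
  ∂[1,2,3,4] = [2,3,4] − [1,3,4] + [1,2,4] − [1,2,3].
The resulting 10×5 matrix has rank 4, and its Smith normal form has invariant factors (1,1,1,1).

Reading off H_k = ker ∂_k / im ∂_{k+1}:

  H_0: rank C_0 − rank ∂_1 = 5 − 4 = 1, and the invariant factors of ∂_1 are all 1, so H_0 = Z.
  H_1: rank ker ∂_1 − rank ∂_2 = (10 − 4) − 6 = 0, and the invariant factors of ∂_2 are all 1, so H_1 = 0.
  H_2: rank ker ∂_2 − rank ∂_3 = (10 − 6) − 4 = 0, and the invariant factors of ∂_3 are all 1, so H_2 = 0.
  H_3: rank ker ∂_3 − rank ∂_4 = (5 − 4) − 0 = 1, and there is no ∂_4, so H_3 = Z.

(K is a triangulation of the 3-sphere S^3.)

H_0 ≅ Z,  H_1 = 0,  H_2 = 0,  H_3 ≅ Z.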